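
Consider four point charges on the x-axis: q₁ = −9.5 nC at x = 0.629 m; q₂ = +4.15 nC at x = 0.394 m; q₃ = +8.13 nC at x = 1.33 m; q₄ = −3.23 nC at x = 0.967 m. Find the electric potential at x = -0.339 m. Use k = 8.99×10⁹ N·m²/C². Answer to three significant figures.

-15.8 V

The total potential is the scalar sum of each charge's contribution, V = Σ kqᵢ/rᵢ.
Distances from the field point to each charge: r₁ = 0.968 m, r₂ = 0.733 m, r₃ = 1.67 m, r₄ = 1.31 m.
V = k[(-9.50×10⁻⁹)/(0.968) + (4.15×10⁻⁹)/(0.733) + (8.13×10⁻⁹)/(1.67) + (-3.23×10⁻⁹)/(1.31)] = -15.8 V.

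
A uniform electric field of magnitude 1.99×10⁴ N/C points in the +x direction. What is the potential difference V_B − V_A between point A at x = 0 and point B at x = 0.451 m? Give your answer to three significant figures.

In a uniform field, potential decreases in the direction of E: V_B − V_A = −E·Δx.
V_B − V_A = −(1.99×10⁴ V/m)(0.451 m) = -8970 V.

-8970 V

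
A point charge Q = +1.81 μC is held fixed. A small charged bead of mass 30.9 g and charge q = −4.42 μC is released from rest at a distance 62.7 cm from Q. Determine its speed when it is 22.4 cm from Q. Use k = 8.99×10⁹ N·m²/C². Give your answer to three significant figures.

3.65 m/s

Only the electrostatic force acts, so mechanical energy is conserved: ½mv² = U₁ − U₂ = kQq(1/r₁ − 1/r₂).
U₁ − U₂ = (8.99×10⁹ N·m²/C²)(1.81×10⁻⁶ C)(-4.42×10⁻⁶ C)(1/0.627 − 1/0.224) = 0.206 J.
v = √(2·0.206/0.0309) = 3.65 m/s.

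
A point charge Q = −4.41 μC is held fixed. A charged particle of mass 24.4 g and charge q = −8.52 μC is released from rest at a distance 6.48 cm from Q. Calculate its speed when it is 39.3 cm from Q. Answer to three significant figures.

18.9 m/s

Only the electrostatic force acts, so mechanical energy is conserved: ½mv² = U₁ − U₂ = kQq(1/r₁ − 1/r₂).
U₁ − U₂ = (8.99×10⁹ N·m²/C²)(-4.41×10⁻⁶ C)(-8.52×10⁻⁶ C)(1/0.0648 − 1/0.393) = 4.35 J.
v = √(2·4.35/0.0244) = 18.9 m/s.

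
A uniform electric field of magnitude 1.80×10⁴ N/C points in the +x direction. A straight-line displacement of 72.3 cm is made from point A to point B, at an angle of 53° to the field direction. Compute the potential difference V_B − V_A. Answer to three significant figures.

-7830 V

Only the component of displacement along E changes the potential: ΔV = −E·d·cosθ.
ΔV = −(1.80×10⁴ V/m)(0.723 m)cos53° = -7830 V.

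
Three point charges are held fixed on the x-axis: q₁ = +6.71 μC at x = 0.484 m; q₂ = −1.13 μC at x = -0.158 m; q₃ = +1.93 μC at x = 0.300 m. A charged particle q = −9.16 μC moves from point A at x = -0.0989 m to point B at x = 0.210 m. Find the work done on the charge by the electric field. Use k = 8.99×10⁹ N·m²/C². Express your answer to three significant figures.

3.76 J

The work done by the electric force is W_field = −ΔU = −q(V_B − V_A) = q(V_A − V_B).
At A: distances to the source charges are 0.583 m, 0.0591 m, 0.399 m; V_A = Σ kqᵢ/rᵢ = -2.49×10⁴ V.
At B: distances to the source charges are 0.274 m, 0.368 m, 0.0900 m; V_B = Σ kqᵢ/rᵢ = 3.85×10⁵ V.
ΔV = V_B − V_A = 4.10×10⁵ V.
W_field = −qΔV = −(-9.16×10⁻⁶ C)(4.10×10⁵ V) = 3.76 J.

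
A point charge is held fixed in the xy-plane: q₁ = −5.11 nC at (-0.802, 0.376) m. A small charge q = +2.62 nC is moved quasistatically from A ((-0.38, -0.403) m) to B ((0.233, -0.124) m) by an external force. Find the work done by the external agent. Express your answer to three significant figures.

3.11×10⁻⁸ J

For quasistatic motion the external work equals the change in potential energy: W_ext = qΔV = q(V_B − V_A).
At A: distance to the source charge is 0.886 m; V_A = kq₁/r = -51.9 V.
At B: distance to the source charge is 1.15 m; V_B = kq₁/r = -40.0 V.
ΔV = V_B − V_A = 11.9 V.
W_ext = qΔV = (2.62×10⁻⁹ C)(11.9 V) = 3.11×10⁻⁸ J.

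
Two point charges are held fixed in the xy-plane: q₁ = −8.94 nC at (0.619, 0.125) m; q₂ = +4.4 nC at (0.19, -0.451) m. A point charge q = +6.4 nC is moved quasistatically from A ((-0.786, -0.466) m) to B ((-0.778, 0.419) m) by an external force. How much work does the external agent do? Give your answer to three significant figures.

-8.77×10⁻⁸ J

For quasistatic motion the external work equals the change in potential energy: W_ext = qΔV = q(V_B − V_A).
At A: distances to the source charges are 1.52 m, 0.976 m; V_A = Σ kqᵢ/rᵢ = -12.2 V.
At B: distances to the source charges are 1.43 m, 1.30 m; V_B = Σ kqᵢ/rᵢ = -25.9 V.
ΔV = V_B − V_A = -13.7 V.
W_ext = qΔV = (6.40×10⁻⁹ C)(-13.7 V) = -8.77×10⁻⁸ J.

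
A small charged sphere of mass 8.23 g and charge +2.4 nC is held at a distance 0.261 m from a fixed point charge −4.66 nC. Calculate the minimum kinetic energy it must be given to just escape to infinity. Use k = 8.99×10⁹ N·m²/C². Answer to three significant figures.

To just escape, total mechanical energy must reach zero at infinity: ½mv²_min + U = 0, so ½mv²_min = −U = |kQq|/r.
|U| = |kQq|/r = (8.99×10⁹ N·m²/C²)(4.66×10⁻⁹)(2.40×10⁻⁹)/(0.261) = 3.85×10⁻⁷ J.

3.85×10⁻⁷ J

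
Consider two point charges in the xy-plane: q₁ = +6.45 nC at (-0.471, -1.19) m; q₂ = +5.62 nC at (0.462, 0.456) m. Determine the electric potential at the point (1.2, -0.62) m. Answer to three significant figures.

The total potential is the scalar sum of each charge's contribution, V = Σ kqᵢ/rᵢ.
Distances from the field point to each charge: r₁ = 1.77 m, r₂ = 1.30 m.
V = k[(6.45×10⁻⁹)/(1.77) + (5.62×10⁻⁹)/(1.30)] = 71.6 V.

71.6 V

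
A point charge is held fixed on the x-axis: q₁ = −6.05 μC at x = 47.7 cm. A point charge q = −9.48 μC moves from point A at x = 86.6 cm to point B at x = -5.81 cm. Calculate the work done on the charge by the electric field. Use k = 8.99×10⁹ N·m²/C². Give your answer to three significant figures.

The work done by the electric force is W_field = −ΔU = −q(V_B − V_A) = q(V_A − V_B).
At A: distance to the source charge is 0.389 m; V_A = kq₁/r = -1.40×10⁵ V.
At B: distance to the source charge is 0.535 m; V_B = kq₁/r = -1.02×10⁵ V.
ΔV = V_B − V_A = 3.82×10⁴ V.
W_field = −qΔV = −(-9.48×10⁻⁶ C)(3.82×10⁴ V) = 0.362 J.

0.362 J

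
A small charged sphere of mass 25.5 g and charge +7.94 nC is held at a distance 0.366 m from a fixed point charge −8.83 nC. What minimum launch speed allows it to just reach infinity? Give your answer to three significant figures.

0.0116 m/s

To just escape, total mechanical energy must reach zero at infinity: ½mv²_min + U = 0, so ½mv²_min = −U = |kQq|/r.
|U| = |kQq|/r = (8.99×10⁹ N·m²/C²)(8.83×10⁻⁹)(7.94×10⁻⁹)/(0.366) = 1.72×10⁻⁶ J.
v_min = √(2|U|/m) = √(2·1.72×10⁻⁶/0.0255) = 0.0116 m/s.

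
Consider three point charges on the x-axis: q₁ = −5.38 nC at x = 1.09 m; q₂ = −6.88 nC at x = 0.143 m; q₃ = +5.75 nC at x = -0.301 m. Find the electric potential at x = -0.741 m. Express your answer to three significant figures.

21.1 V

The total potential is the scalar sum of each charge's contribution, V = Σ kqᵢ/rᵢ.
Distances from the field point to each charge: r₁ = 1.83 m, r₂ = 0.884 m, r₃ = 0.440 m.
V = k[(-5.38×10⁻⁹)/(1.83) + (-6.88×10⁻⁹)/(0.884) + (5.75×10⁻⁹)/(0.440)] = 21.1 V.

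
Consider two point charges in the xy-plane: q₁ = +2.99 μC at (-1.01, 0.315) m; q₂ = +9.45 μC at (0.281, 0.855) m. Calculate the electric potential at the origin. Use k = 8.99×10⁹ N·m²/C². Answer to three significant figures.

Electric potential is a scalar, so the contributions from each charge add algebraically: V = Σ kqᵢ/rᵢ.
Distances from the field point to each charge: r₁ = 1.06 m, r₂ = 0.900 m.
V = k[(2.99×10⁻⁶)/(1.06) + (9.45×10⁻⁶)/(0.900)] = 1.20×10⁵ V.

1.20×10⁵ V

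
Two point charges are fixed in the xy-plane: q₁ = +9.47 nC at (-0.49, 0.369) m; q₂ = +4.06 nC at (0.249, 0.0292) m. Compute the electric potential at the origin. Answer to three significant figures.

284 V

The total potential is the scalar sum of each charge's contribution, V = Σ kqᵢ/rᵢ.
Distances from the field point to each charge: r₁ = 0.613 m, r₂ = 0.251 m.
V = k[(9.47×10⁻⁹)/(0.613) + (4.06×10⁻⁹)/(0.251)] = 284 V.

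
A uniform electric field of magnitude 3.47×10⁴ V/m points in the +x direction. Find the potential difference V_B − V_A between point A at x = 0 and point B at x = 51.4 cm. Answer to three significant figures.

-1.78×10⁴ V

In a uniform field, potential decreases in the direction of E: V_B − V_A = −E·Δx.
V_B − V_A = −(3.47×10⁴ V/m)(0.514 m) = -1.78×10⁴ V.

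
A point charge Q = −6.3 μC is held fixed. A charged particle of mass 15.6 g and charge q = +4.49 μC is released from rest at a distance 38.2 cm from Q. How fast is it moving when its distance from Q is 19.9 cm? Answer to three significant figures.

8.86 m/s

Only the electrostatic force acts, so mechanical energy is conserved: ½mv² = U₁ − U₂ = kQq(1/r₁ − 1/r₂).
U₁ − U₂ = (8.99×10⁹ N·m²/C²)(-6.30×10⁻⁶ C)(4.49×10⁻⁶ C)(1/0.382 − 1/0.199) = 0.612 J.
v = √(2·0.612/0.0156) = 8.86 m/s.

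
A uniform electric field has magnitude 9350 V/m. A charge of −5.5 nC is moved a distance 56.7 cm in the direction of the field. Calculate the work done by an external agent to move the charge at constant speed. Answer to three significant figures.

2.92×10⁻⁵ J

The potential change for a displacement 56.7 cm in the direction of the field is ΔV = −Ed = -5300 V.
W_ext = qΔV = 2.92×10⁻⁵ J.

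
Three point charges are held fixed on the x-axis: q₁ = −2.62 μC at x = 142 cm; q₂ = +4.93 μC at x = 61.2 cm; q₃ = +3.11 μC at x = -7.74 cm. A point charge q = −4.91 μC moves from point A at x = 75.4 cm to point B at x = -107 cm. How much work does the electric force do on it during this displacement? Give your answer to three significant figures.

-1.30 J

The work done by the electric force is W_field = −ΔU = −q(V_B − V_A) = q(V_A − V_B).
At A: distances to the source charges are 0.666 m, 0.142 m, 0.831 m; V_A = Σ kqᵢ/rᵢ = 3.10×10⁵ V.
At B: distances to the source charges are 2.49 m, 1.68 m, 0.993 m; V_B = Σ kqᵢ/rᵢ = 4.51×10⁴ V.
ΔV = V_B − V_A = -2.65×10⁵ V.
W_field = −qΔV = −(-4.91×10⁻⁶ C)(-2.65×10⁵ V) = -1.30 J.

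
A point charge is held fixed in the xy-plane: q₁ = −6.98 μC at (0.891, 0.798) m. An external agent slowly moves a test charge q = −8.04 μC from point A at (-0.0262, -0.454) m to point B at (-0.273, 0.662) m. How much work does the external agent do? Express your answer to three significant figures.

For quasistatic motion the external work equals the change in potential energy: W_ext = qΔV = q(V_B − V_A).
At A: distance to the source charge is 1.55 m; V_A = kq₁/r = -4.04×10⁴ V.
At B: distance to the source charge is 1.17 m; V_B = kq₁/r = -5.35×10⁴ V.
ΔV = V_B − V_A = -1.31×10⁴ V.
W_ext = qΔV = (-8.04×10⁻⁶ C)(-1.31×10⁴ V) = 0.105 J.

0.105 J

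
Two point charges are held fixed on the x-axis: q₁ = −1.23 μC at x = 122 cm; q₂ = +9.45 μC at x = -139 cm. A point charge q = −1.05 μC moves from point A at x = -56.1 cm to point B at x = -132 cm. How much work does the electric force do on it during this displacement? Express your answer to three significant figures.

The work done by the electric force is W_field = −ΔU = −q(V_B − V_A) = q(V_A − V_B).
At A: distances to the source charges are 1.78 m, 0.829 m; V_A = Σ kqᵢ/rᵢ = 9.63×10⁴ V.
At B: distances to the source charges are 2.54 m, 0.0700 m; V_B = Σ kqᵢ/rᵢ = 1.21×10⁶ V.
ΔV = V_B − V_A = 1.11×10⁶ V.
W_field = −qΔV = −(-1.05×10⁻⁶ C)(1.11×10⁶ V) = 1.17 J.

1.17 J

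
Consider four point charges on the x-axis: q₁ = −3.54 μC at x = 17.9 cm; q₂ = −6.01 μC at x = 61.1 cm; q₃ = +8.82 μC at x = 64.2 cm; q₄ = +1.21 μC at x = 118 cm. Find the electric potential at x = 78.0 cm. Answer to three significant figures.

2.29×10⁵ V

The total potential is the scalar sum of each charge's contribution, V = Σ kqᵢ/rᵢ.
Distances from the field point to each charge: r₁ = 0.601 m, r₂ = 0.169 m, r₃ = 0.138 m, r₄ = 0.400 m.
V = k[(-3.54×10⁻⁶)/(0.601) + (-6.01×10⁻⁶)/(0.169) + (8.82×10⁻⁶)/(0.138) + (1.21×10⁻⁶)/(0.400)] = 2.29×10⁵ V.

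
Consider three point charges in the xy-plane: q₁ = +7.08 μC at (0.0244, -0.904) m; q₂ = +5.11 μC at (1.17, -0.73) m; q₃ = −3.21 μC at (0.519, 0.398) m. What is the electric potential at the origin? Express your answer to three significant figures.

5.96×10⁴ V

The total potential is the scalar sum of each charge's contribution, V = Σ kqᵢ/rᵢ.
Distances from the field point to each charge: r₁ = 0.904 m, r₂ = 1.38 m, r₃ = 0.654 m.
V = k[(7.08×10⁻⁶)/(0.904) + (5.11×10⁻⁶)/(1.38) + (-3.21×10⁻⁶)/(0.654)] = 5.96×10⁴ V.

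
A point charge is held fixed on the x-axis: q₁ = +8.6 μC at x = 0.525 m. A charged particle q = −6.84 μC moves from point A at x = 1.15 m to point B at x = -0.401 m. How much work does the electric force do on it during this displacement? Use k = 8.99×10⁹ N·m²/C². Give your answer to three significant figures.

The work done by the electric force is W_field = −ΔU = −q(V_B − V_A) = q(V_A − V_B).
At A: distance to the source charge is 0.625 m; V_A = kq₁/r = 1.24×10⁵ V.
At B: distance to the source charge is 0.926 m; V_B = kq₁/r = 8.35×10⁴ V.
ΔV = V_B − V_A = -4.02×10⁴ V.
W_field = −qΔV = −(-6.84×10⁻⁶ C)(-4.02×10⁴ V) = -0.275 J.

-0.275 J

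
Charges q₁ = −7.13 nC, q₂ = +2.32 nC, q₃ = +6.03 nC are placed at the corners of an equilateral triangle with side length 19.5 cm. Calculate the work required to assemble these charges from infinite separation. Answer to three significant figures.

The assembly work is the sum of pairwise potential energies, U = Σ_{i<j} kqᵢqⱼ/rᵢⱼ.
All three pair separations equal the side length, 0.195 m.
U = (-7.63×10⁻⁷) + (-1.98×10⁻⁶) + (6.45×10⁻⁷) = -2.10×10⁻⁶ J.

-2.10×10⁻⁶ J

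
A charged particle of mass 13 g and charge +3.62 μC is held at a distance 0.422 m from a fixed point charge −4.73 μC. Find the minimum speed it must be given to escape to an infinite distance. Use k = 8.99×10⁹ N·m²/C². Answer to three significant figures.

To just escape, total mechanical energy must reach zero at infinity: ½mv²_min + U = 0, so ½mv²_min = −U = |kQq|/r.
|U| = |kQq|/r = (8.99×10⁹ N·m²/C²)(4.73×10⁻⁶)(3.62×10⁻⁶)/(0.422) = 0.365 J.
v_min = √(2|U|/m) = √(2·0.365/0.0130) = 7.49 m/s.

7.49 m/s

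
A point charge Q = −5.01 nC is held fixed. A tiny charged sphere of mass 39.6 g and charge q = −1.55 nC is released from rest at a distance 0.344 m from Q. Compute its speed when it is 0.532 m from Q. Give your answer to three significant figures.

Only the electrostatic force acts, so mechanical energy is conserved: ½mv² = U₁ − U₂ = kQq(1/r₁ − 1/r₂).
U₁ − U₂ = (8.99×10⁹ N·m²/C²)(-5.01×10⁻⁹ C)(-1.55×10⁻⁹ C)(1/0.344 − 1/0.532) = 7.17×10⁻⁸ J.
v = √(2·7.17×10⁻⁸/0.0396) = 1.90×10⁻³ m/s.

1.90×10⁻³ m/s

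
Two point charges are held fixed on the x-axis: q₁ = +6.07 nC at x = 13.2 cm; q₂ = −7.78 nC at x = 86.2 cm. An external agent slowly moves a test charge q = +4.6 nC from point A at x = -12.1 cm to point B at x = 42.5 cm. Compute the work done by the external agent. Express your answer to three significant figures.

-5.44×10⁻⁷ J

For quasistatic motion the external work equals the change in potential energy: W_ext = qΔV = q(V_B − V_A).
At A: distances to the source charges are 0.253 m, 0.983 m; V_A = Σ kqᵢ/rᵢ = 145 V.
At B: distances to the source charges are 0.293 m, 0.437 m; V_B = Σ kqᵢ/rᵢ = 26.2 V.
ΔV = V_B − V_A = -118 V.
W_ext = qΔV = (4.60×10⁻⁹ C)(-118 V) = -5.44×10⁻⁷ J.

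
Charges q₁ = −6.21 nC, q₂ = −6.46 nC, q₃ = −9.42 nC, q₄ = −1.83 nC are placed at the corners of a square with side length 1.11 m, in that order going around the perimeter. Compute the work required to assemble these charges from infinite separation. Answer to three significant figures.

1.45×10⁻⁶ J

The work to assemble the configuration equals its total potential energy, U = Σ kqᵢqⱼ/rᵢⱼ over all pairs.
The four side pairs have separation 1.11 m and the two diagonal pairs 1.57 m.
Summing all 6 pair terms gives U = 1.45×10⁻⁶ J.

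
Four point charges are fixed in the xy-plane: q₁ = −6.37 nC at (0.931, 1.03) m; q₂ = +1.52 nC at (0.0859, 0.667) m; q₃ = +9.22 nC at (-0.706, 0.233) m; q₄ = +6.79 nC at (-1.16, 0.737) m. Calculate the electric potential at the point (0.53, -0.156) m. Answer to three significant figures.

The total potential is the scalar sum of each charge's contribution, V = Σ kqᵢ/rᵢ.
Distances from the field point to each charge: r₁ = 1.25 m, r₂ = 0.935 m, r₃ = 1.30 m, r₄ = 1.91 m.
V = k[(-6.37×10⁻⁹)/(1.25) + (1.52×10⁻⁹)/(0.935) + (9.22×10⁻⁹)/(1.30) + (6.79×10⁻⁹)/(1.91)] = 64.8 V.

64.8 V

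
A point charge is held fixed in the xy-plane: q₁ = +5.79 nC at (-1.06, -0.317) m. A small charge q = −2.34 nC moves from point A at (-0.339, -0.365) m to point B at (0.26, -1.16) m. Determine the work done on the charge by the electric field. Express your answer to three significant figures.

-9.08×10⁻⁸ J

The work done by the electric force is W_field = −ΔU = −q(V_B − V_A) = q(V_A − V_B).
At A: distance to the source charge is 0.723 m; V_A = kq₁/r = 72.0 V.
At B: distance to the source charge is 1.57 m; V_B = kq₁/r = 33.2 V.
ΔV = V_B − V_A = -38.8 V.
W_field = −qΔV = −(-2.34×10⁻⁹ C)(-38.8 V) = -9.08×10⁻⁸ J.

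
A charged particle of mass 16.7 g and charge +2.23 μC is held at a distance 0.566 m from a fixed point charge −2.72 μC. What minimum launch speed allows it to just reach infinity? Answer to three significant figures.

3.40 m/s

To just escape, total mechanical energy must reach zero at infinity: ½mv²_min + U = 0, so ½mv²_min = −U = |kQq|/r.
|U| = |kQq|/r = (8.99×10⁹ N·m²/C²)(2.72×10⁻⁶)(2.23×10⁻⁶)/(0.566) = 0.0963 J.
v_min = √(2|U|/m) = √(2·0.0963/0.0167) = 3.40 m/s.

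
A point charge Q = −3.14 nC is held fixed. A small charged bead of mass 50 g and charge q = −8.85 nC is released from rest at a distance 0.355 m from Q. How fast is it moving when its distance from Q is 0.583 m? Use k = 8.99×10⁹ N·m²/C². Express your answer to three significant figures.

3.32×10⁻³ m/s

Only the electrostatic force acts, so mechanical energy is conserved: ½mv² = U₁ − U₂ = kQq(1/r₁ − 1/r₂).
U₁ − U₂ = (8.99×10⁹ N·m²/C²)(-3.14×10⁻⁹ C)(-8.85×10⁻⁹ C)(1/0.355 − 1/0.583) = 2.75×10⁻⁷ J.
v = √(2·2.75×10⁻⁷/0.0500) = 3.32×10⁻³ m/s.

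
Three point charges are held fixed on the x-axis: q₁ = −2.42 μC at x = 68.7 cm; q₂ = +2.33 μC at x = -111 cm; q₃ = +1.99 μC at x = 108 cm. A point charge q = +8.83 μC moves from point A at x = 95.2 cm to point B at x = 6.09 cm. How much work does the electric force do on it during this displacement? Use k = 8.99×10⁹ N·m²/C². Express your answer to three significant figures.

0.593 J

The work done by the electric force is W_field = −ΔU = −q(V_B − V_A) = q(V_A − V_B).
At A: distances to the source charges are 0.265 m, 2.06 m, 0.128 m; V_A = Σ kqᵢ/rᵢ = 6.78×10⁴ V.
At B: distances to the source charges are 0.626 m, 1.17 m, 1.02 m; V_B = Σ kqᵢ/rᵢ = 696 V.
ΔV = V_B − V_A = -6.71×10⁴ V.
W_field = −qΔV = −(8.83×10⁻⁶ C)(-6.71×10⁴ V) = 0.593 J.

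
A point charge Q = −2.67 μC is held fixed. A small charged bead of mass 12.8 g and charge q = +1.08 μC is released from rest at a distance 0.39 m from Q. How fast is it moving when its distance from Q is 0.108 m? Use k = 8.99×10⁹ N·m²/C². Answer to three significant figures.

5.21 m/s

Only the electrostatic force acts, so mechanical energy is conserved: ½mv² = U₁ − U₂ = kQq(1/r₁ − 1/r₂).
U₁ − U₂ = (8.99×10⁹ N·m²/C²)(-2.67×10⁻⁶ C)(1.08×10⁻⁶ C)(1/0.390 − 1/0.108) = 0.174 J.
v = √(2·0.174/0.0128) = 5.21 m/s.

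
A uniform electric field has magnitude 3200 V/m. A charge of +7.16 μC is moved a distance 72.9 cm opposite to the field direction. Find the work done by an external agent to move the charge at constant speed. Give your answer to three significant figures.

0.0167 J

The potential change for a displacement 72.9 cm opposite to the field direction is ΔV = +Ed = 2330 V.
W_ext = qΔV = 0.0167 J.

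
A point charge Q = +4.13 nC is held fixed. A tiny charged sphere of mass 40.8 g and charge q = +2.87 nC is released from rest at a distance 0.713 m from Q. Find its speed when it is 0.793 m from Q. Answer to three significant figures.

Only the electrostatic force acts, so mechanical energy is conserved: ½mv² = U₁ − U₂ = kQq(1/r₁ − 1/r₂).
U₁ − U₂ = (8.99×10⁹ N·m²/C²)(4.13×10⁻⁹ C)(2.87×10⁻⁹ C)(1/0.713 − 1/0.793) = 1.51×10⁻⁸ J.
v = √(2·1.51×10⁻⁸/0.0408) = 8.60×10⁻⁴ m/s.

8.60×10⁻⁴ m/s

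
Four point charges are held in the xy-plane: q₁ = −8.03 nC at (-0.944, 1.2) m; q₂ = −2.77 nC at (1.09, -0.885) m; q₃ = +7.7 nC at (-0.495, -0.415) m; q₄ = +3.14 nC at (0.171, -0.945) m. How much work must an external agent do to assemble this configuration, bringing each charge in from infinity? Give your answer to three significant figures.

The work to assemble the configuration equals its total potential energy, U = Σ kqᵢqⱼ/rᵢⱼ over all pairs.
Pair separations: r₁₂ = 2.91 m, r₁₃ = 1.68 m, r₁₄ = 2.42 m, r₂₃ = 1.65 m, r₂₄ = 0.921 m, r₃₄ = 0.851 m.
Summing all 6 pair terms gives U = -3.02×10⁻⁷ J.

-3.02×10⁻⁷ J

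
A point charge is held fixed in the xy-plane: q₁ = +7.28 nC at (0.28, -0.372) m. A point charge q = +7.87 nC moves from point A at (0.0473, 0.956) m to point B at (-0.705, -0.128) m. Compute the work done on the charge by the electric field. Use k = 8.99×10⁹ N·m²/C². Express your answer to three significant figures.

-1.26×10⁻⁷ J

The work done by the electric force is W_field = −ΔU = −q(V_B − V_A) = q(V_A − V_B).
At A: distance to the source charge is 1.35 m; V_A = kq₁/r = 48.5 V.
At B: distance to the source charge is 1.01 m; V_B = kq₁/r = 64.5 V.
ΔV = V_B − V_A = 16.0 V.
W_field = −qΔV = −(7.87×10⁻⁹ C)(16.0 V) = -1.26×10⁻⁷ J.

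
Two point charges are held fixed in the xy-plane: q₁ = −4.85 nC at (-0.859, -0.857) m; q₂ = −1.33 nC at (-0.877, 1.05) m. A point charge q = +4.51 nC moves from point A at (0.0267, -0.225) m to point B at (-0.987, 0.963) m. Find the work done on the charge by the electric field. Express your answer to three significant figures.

2.77×10⁻⁷ J

The work done by the electric force is W_field = −ΔU = −q(V_B − V_A) = q(V_A − V_B).
At A: distances to the source charges are 1.09 m, 1.56 m; V_A = Σ kqᵢ/rᵢ = -47.7 V.
At B: distances to the source charges are 1.82 m, 0.140 m; V_B = Σ kqᵢ/rᵢ = -109 V.
ΔV = V_B − V_A = -61.4 V.
W_field = −qΔV = −(4.51×10⁻⁹ C)(-61.4 V) = 2.77×10⁻⁷ J.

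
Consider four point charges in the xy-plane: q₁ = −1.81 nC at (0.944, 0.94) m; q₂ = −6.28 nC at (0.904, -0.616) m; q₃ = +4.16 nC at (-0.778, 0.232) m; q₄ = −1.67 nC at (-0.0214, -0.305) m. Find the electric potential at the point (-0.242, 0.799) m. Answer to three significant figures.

-10.0 V

Electric potential is a scalar, so the contributions from each charge add algebraically: V = Σ kqᵢ/rᵢ.
Distances from the field point to each charge: r₁ = 1.19 m, r₂ = 1.82 m, r₃ = 0.780 m, r₄ = 1.13 m.
V = k[(-1.81×10⁻⁹)/(1.19) + (-6.28×10⁻⁹)/(1.82) + (4.16×10⁻⁹)/(0.780) + (-1.67×10⁻⁹)/(1.13)] = -10.0 V.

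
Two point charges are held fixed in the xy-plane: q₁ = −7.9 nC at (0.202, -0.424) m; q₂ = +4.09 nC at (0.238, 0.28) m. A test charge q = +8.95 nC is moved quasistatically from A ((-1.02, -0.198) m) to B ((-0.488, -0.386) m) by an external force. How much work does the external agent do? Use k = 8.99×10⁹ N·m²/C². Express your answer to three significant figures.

-3.19×10⁻⁷ J

For quasistatic motion the external work equals the change in potential energy: W_ext = qΔV = q(V_B − V_A).
At A: distances to the source charges are 1.24 m, 1.35 m; V_A = Σ kqᵢ/rᵢ = -29.8 V.
At B: distances to the source charges are 0.691 m, 0.985 m; V_B = Σ kqᵢ/rᵢ = -65.5 V.
ΔV = V_B − V_A = -35.6 V.
W_ext = qΔV = (8.95×10⁻⁹ C)(-35.6 V) = -3.19×10⁻⁷ J.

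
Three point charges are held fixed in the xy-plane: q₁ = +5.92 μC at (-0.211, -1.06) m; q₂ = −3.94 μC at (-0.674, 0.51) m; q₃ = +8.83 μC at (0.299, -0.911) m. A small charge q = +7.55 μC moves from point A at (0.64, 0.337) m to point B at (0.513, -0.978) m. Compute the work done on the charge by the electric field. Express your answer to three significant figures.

The work done by the electric force is W_field = −ΔU = −q(V_B − V_A) = q(V_A − V_B).
At A: distances to the source charges are 1.64 m, 1.33 m, 1.29 m; V_A = Σ kqᵢ/rᵢ = 6.72×10⁴ V.
At B: distances to the source charges are 0.729 m, 1.90 m, 0.224 m; V_B = Σ kqᵢ/rᵢ = 4.08×10⁵ V.
ΔV = V_B − V_A = 3.41×10⁵ V.
W_field = −qΔV = −(7.55×10⁻⁶ C)(3.41×10⁵ V) = -2.58 J.

-2.58 J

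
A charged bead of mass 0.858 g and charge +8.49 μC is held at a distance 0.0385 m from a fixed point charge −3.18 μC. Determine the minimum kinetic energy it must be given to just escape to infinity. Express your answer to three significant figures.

To just escape, total mechanical energy must reach zero at infinity: ½mv²_min + U = 0, so ½mv²_min = −U = |kQq|/r.
|U| = |kQq|/r = (8.99×10⁹ N·m²/C²)(3.18×10⁻⁶)(8.49×10⁻⁶)/(0.0385) = 6.30 J.

6.30 J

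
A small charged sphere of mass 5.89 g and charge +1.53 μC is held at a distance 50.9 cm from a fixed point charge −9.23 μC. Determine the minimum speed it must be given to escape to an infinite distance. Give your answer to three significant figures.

To just escape, total mechanical energy must reach zero at infinity: ½mv²_min + U = 0, so ½mv²_min = −U = |kQq|/r.
|U| = |kQq|/r = (8.99×10⁹ N·m²/C²)(9.23×10⁻⁶)(1.53×10⁻⁶)/(0.509) = 0.249 J.
v_min = √(2|U|/m) = √(2·0.249/5.89×10⁻³) = 9.20 m/s.

9.20 m/s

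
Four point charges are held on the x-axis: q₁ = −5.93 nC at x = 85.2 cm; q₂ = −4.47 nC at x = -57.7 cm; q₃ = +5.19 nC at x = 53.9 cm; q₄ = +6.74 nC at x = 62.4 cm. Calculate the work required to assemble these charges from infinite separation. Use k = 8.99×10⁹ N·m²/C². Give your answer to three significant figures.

9.94×10⁻⁷ J

The work to assemble the configuration equals its total potential energy, U = Σ kqᵢqⱼ/rᵢⱼ over all pairs.
Pair separations: r₁₂ = 1.43 m, r₁₃ = 0.313 m, r₁₄ = 0.228 m, r₂₃ = 1.12 m, r₂₄ = 1.20 m, r₃₄ = 0.0850 m.
Summing all 6 pair terms gives U = 9.94×10⁻⁷ J.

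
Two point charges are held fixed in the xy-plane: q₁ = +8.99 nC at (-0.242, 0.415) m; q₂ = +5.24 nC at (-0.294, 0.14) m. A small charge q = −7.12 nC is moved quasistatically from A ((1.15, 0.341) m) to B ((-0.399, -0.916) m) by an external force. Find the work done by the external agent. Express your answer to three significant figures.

For quasistatic motion the external work equals the change in potential energy: W_ext = qΔV = q(V_B − V_A).
At A: distances to the source charges are 1.39 m, 1.46 m; V_A = Σ kqᵢ/rᵢ = 90.3 V.
At B: distances to the source charges are 1.34 m, 1.06 m; V_B = Σ kqᵢ/rᵢ = 105 V.
ΔV = V_B − V_A = 14.4 V.
W_ext = qΔV = (-7.12×10⁻⁹ C)(14.4 V) = -1.03×10⁻⁷ J.

-1.03×10⁻⁷ J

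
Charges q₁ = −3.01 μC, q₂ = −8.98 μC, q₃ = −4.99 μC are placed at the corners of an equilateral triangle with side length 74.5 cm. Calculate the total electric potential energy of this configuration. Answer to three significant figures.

The assembly work is the sum of pairwise potential energies, U = Σ_{i<j} kqᵢqⱼ/rᵢⱼ.
All three pair separations equal the side length, 0.745 m.
U = (0.326) + (0.181) + (0.541) = 1.05 J.

1.05 J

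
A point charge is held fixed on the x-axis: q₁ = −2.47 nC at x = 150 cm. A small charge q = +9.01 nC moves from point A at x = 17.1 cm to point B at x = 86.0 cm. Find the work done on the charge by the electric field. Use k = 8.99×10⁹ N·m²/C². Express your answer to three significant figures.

1.62×10⁻⁷ J

The work done by the electric force is W_field = −ΔU = −q(V_B − V_A) = q(V_A − V_B).
At A: distance to the source charge is 1.33 m; V_A = kq₁/r = -16.7 V.
At B: distance to the source charge is 0.640 m; V_B = kq₁/r = -34.7 V.
ΔV = V_B − V_A = -18.0 V.
W_field = −qΔV = −(9.01×10⁻⁹ C)(-18.0 V) = 1.62×10⁻⁷ J.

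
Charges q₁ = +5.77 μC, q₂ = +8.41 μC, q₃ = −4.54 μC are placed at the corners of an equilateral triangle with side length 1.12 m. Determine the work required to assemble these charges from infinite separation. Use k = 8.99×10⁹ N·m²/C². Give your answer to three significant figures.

The work to assemble the configuration equals its total potential energy, U = Σ kqᵢqⱼ/rᵢⱼ over all pairs.
All three pair separations equal the side length, 1.12 m.
U = (0.390) + (-0.210) + (-0.306) = -0.127 J.

-0.127 J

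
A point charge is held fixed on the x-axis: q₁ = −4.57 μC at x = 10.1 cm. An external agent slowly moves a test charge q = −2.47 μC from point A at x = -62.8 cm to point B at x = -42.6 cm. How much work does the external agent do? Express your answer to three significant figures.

0.0534 J

For quasistatic motion the external work equals the change in potential energy: W_ext = qΔV = q(V_B − V_A).
At A: distance to the source charge is 0.729 m; V_A = kq₁/r = -5.64×10⁴ V.
At B: distance to the source charge is 0.527 m; V_B = kq₁/r = -7.80×10⁴ V.
ΔV = V_B − V_A = -2.16×10⁴ V.
W_ext = qΔV = (-2.47×10⁻⁶ C)(-2.16×10⁴ V) = 0.0534 J.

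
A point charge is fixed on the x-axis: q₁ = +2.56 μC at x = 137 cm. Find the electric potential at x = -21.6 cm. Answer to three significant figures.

Electric potential is a scalar, so the contributions from each charge add algebraically: V = Σ kqᵢ/rᵢ.
V = k[(2.56×10⁻⁶)/(1.59)] = 1.45×10⁴ V.

1.45×10⁴ V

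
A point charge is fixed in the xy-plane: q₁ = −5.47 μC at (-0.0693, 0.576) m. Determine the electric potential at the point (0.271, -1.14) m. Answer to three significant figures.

Electric potential is a scalar, so the contributions from each charge add algebraically: V = Σ kqᵢ/rᵢ.
Distances from the field point to each charge: r₁ = 1.75 m.
V = k[(-5.47×10⁻⁶)/(1.75)] = -2.81×10⁴ V.

-2.81×10⁴ V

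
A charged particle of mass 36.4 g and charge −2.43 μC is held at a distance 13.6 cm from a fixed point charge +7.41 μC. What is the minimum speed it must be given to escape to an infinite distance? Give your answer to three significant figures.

To just escape, total mechanical energy must reach zero at infinity: ½mv²_min + U = 0, so ½mv²_min = −U = |kQq|/r.
|U| = |kQq|/r = (8.99×10⁹ N·m²/C²)(7.41×10⁻⁶)(2.43×10⁻⁶)/(0.136) = 1.19 J.
v_min = √(2|U|/m) = √(2·1.19/0.0364) = 8.09 m/s.

8.09 m/s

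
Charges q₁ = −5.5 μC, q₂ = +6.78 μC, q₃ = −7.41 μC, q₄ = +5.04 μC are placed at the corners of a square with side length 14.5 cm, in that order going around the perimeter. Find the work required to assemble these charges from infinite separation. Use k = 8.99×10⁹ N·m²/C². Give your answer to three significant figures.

-6.18 J

The assembly work is the sum of pairwise potential energies, U = Σ_{i<j} kqᵢqⱼ/rᵢⱼ.
The four side pairs have separation 0.145 m and the two diagonal pairs 0.205 m.
Summing all 6 pair terms gives U = -6.18 J.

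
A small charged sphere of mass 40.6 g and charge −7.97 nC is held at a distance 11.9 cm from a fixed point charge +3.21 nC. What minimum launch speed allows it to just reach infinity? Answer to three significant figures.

9.76×10⁻³ m/s

To just escape, total mechanical energy must reach zero at infinity: ½mv²_min + U = 0, so ½mv²_min = −U = |kQq|/r.
|U| = |kQq|/r = (8.99×10⁹ N·m²/C²)(3.21×10⁻⁹)(7.97×10⁻⁹)/(0.119) = 1.93×10⁻⁶ J.
v_min = √(2|U|/m) = √(2·1.93×10⁻⁶/0.0406) = 9.76×10⁻³ m/s.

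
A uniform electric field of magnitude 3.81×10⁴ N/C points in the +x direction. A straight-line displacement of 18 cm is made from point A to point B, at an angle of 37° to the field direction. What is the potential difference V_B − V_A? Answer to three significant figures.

-5480 V

Only the component of displacement along E changes the potential: ΔV = −E·d·cosθ.
ΔV = −(3.81×10⁴ V/m)(0.180 m)cos37° = -5480 V.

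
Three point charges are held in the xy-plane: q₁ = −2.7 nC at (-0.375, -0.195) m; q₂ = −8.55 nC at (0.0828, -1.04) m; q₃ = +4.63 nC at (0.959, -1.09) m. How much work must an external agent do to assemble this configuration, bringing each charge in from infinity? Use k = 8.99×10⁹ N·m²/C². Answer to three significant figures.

The assembly work is the sum of pairwise potential energies, U = Σ_{i<j} kqᵢqⱼ/rᵢⱼ.
Pair separations: r₁₂ = 0.961 m, r₁₃ = 1.61 m, r₂₃ = 0.878 m.
U = (2.16×10⁻⁷) + (-7.00×10⁻⁸) + (-4.06×10⁻⁷) = -2.60×10⁻⁷ J.

-2.60×10⁻⁷ J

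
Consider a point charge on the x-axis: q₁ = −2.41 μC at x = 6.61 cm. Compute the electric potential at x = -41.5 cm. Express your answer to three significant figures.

Electric potential is a scalar, so the contributions from each charge add algebraically: V = Σ kqᵢ/rᵢ.
V = k[(-2.41×10⁻⁶)/(0.481)] = -4.50×10⁴ V.

-4.50×10⁴ V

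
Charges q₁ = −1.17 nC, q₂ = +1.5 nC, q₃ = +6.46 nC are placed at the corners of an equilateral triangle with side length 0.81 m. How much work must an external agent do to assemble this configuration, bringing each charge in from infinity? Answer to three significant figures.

4.18×10⁻⁹ J

The work to assemble the configuration equals its total potential energy, U = Σ kqᵢqⱼ/rᵢⱼ over all pairs.
All three pair separations equal the side length, 0.810 m.
U = (-1.95×10⁻⁸) + (-8.39×10⁻⁸) + (1.08×10⁻⁷) = 4.18×10⁻⁹ J.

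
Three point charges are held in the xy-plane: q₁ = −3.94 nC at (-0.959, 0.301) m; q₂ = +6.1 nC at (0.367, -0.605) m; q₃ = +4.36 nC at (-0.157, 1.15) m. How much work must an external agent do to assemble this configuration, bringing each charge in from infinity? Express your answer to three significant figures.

-1.36×10⁻⁷ J

The assembly work is the sum of pairwise potential energies, U = Σ_{i<j} kqᵢqⱼ/rᵢⱼ.
Pair separations: r₁₂ = 1.61 m, r₁₃ = 1.17 m, r₂₃ = 1.83 m.
U = (-1.35×10⁻⁷) + (-1.32×10⁻⁷) + (1.31×10⁻⁷) = -1.36×10⁻⁷ J.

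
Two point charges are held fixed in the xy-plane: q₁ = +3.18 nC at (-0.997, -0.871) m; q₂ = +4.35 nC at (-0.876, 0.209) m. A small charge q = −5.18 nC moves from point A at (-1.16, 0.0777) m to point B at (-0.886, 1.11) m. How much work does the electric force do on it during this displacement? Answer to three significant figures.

The work done by the electric force is W_field = −ΔU = −q(V_B − V_A) = q(V_A − V_B).
At A: distances to the source charges are 0.963 m, 0.313 m; V_A = Σ kqᵢ/rᵢ = 155 V.
At B: distances to the source charges are 1.98 m, 0.901 m; V_B = Σ kqᵢ/rᵢ = 57.8 V.
ΔV = V_B − V_A = -96.9 V.
W_field = −qΔV = −(-5.18×10⁻⁹ C)(-96.9 V) = -5.02×10⁻⁷ J.

-5.02×10⁻⁷ J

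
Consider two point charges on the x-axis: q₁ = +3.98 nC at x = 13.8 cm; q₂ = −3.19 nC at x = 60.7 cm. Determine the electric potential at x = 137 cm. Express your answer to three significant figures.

-8.54 V

The total potential is the scalar sum of each charge's contribution, V = Σ kqᵢ/rᵢ.
Distances from the field point to each charge: r₁ = 1.23 m, r₂ = 0.763 m.
V = k[(3.98×10⁻⁹)/(1.23) + (-3.19×10⁻⁹)/(0.763)] = -8.54 V.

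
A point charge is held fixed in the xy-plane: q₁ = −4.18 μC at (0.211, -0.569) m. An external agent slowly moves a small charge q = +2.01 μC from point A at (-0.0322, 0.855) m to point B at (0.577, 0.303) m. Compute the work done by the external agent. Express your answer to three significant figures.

-0.0276 J

For quasistatic motion the external work equals the change in potential energy: W_ext = qΔV = q(V_B − V_A).
At A: distance to the source charge is 1.44 m; V_A = kq₁/r = -2.60×10⁴ V.
At B: distance to the source charge is 0.946 m; V_B = kq₁/r = -3.97×10⁴ V.
ΔV = V_B − V_A = -1.37×10⁴ V.
W_ext = qΔV = (2.01×10⁻⁶ C)(-1.37×10⁴ V) = -0.0276 J.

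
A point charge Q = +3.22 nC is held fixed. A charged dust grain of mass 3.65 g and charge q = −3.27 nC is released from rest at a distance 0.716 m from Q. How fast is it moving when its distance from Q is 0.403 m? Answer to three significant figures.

7.50×10⁻³ m/s

Only the electrostatic force acts, so mechanical energy is conserved: ½mv² = U₁ − U₂ = kQq(1/r₁ − 1/r₂).
U₁ − U₂ = (8.99×10⁹ N·m²/C²)(3.22×10⁻⁹ C)(-3.27×10⁻⁹ C)(1/0.716 − 1/0.403) = 1.03×10⁻⁷ J.
v = √(2·1.03×10⁻⁷/3.65×10⁻³) = 7.50×10⁻³ m/s.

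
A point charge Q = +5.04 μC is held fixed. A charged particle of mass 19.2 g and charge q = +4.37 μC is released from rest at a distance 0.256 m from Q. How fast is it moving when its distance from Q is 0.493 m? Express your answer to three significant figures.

Only the electrostatic force acts, so mechanical energy is conserved: ½mv² = U₁ − U₂ = kQq(1/r₁ − 1/r₂).
U₁ − U₂ = (8.99×10⁹ N·m²/C²)(5.04×10⁻⁶ C)(4.37×10⁻⁶ C)(1/0.256 − 1/0.493) = 0.372 J.
v = √(2·0.372/0.0192) = 6.22 m/s.

6.22 m/s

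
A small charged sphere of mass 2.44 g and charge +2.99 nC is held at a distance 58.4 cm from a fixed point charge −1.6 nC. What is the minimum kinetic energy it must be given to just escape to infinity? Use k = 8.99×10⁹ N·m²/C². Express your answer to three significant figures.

7.36×10⁻⁸ J

To just escape, total mechanical energy must reach zero at infinity: ½mv²_min + U = 0, so ½mv²_min = −U = |kQq|/r.
|U| = |kQq|/r = (8.99×10⁹ N·m²/C²)(1.60×10⁻⁹)(2.99×10⁻⁹)/(0.584) = 7.36×10⁻⁸ J.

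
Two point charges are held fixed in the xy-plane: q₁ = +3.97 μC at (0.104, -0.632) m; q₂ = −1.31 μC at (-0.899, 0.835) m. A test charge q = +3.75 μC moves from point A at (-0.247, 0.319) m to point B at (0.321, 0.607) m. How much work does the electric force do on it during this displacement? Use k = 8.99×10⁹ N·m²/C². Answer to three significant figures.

8.10×10⁻³ J

The work done by the electric force is W_field = −ΔU = −q(V_B − V_A) = q(V_A − V_B).
At A: distances to the source charges are 1.01 m, 0.831 m; V_A = Σ kqᵢ/rᵢ = 2.10×10⁴ V.
At B: distances to the source charges are 1.26 m, 1.24 m; V_B = Σ kqᵢ/rᵢ = 1.89×10⁴ V.
ΔV = V_B − V_A = -2160 V.
W_field = −qΔV = −(3.75×10⁻⁶ C)(-2160 V) = 8.10×10⁻³ J.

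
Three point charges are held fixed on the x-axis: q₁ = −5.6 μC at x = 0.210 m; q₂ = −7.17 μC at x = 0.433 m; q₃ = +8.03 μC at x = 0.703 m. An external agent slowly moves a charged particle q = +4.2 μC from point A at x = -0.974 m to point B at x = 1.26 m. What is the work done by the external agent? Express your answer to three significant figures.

0.206 J

For quasistatic motion the external work equals the change in potential energy: W_ext = qΔV = q(V_B − V_A).
At A: distances to the source charges are 1.18 m, 1.41 m, 1.68 m; V_A = Σ kqᵢ/rᵢ = -4.53×10⁴ V.
At B: distances to the source charges are 1.05 m, 0.827 m, 0.557 m; V_B = Σ kqᵢ/rᵢ = 3720 V.
ΔV = V_B − V_A = 4.90×10⁴ V.
W_ext = qΔV = (4.20×10⁻⁶ C)(4.90×10⁴ V) = 0.206 J.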